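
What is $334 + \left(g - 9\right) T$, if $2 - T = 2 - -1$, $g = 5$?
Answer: $338$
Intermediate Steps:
$T = -1$ ($T = 2 - \left(2 - -1\right) = 2 - \left(2 + 1\right) = 2 - 3 = -1$)
$334 + \left(g - 9\right) T = 334 + \left(5 - 9\right) \left(-1\right) = 334 - -4 = 334 + 4 = 338$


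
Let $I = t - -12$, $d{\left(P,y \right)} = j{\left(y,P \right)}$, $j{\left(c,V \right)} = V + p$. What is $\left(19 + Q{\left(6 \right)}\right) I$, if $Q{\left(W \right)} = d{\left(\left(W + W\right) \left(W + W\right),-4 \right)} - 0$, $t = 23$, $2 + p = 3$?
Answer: $5740$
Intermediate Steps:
$p = 1$ ($p = -2 + 3 = 1$)
$j{\left(c,V \right)} = 1 + V$ ($j{\left(c,V \right)} = V + 1 = 1 + V$)
$d{\left(P,y \right)} = 1 + P$
$I = 35$ ($I = 23 - -12 = 23 + 12 = 35$)
$Q{\left(W \right)} = 1 + 4 W^{2}$ ($Q{\left(W \right)} = \left(1 + \left(W + W\right) \left(W + W\right)\right) - 0 = \left(1 + 2 W 2 W\right) + 0 = \left(1 + 4 W^{2}\right) + 0 = 1 + 4 W^{2}$)
$\left(19 + Q{\left(6 \right)}\right) I = \left(19 + \left(1 + 4 \cdot 6^{2}\right)\right) 35 = \left(19 + \left(1 + 4 \cdot 36\right)\right) 35 = \left(19 + \left(1 + 144\right)\right) 35 = \left(19 + 145\right) 35 = 164 \cdot 35 = 5740$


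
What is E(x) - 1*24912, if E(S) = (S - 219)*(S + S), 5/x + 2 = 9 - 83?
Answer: -71862611/2888 ≈ -24883.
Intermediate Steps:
x = -5/76 (x = 5/(-2 + (9 - 83)) = 5/(-2 - 74) = 5/(-76) = 5*(-1/76) = -5/76 ≈ -0.065789)
E(S) = 2*S*(-219 + S) (E(S) = (-219 + S)*(2*S) = 2*S*(-219 + S))
E(x) - 1*24912 = 2*(-5/76)*(-219 - 5/76) - 1*24912 = 2*(-5/76)*(-16649/76) - 24912 = 83245/2888 - 24912 = -71862611/2888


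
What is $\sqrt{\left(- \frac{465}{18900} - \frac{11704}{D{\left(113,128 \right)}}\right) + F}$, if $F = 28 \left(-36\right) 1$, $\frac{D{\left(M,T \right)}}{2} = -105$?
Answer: $\frac{i \sqrt{41996045}}{210} \approx 30.859 i$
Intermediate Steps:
$D{\left(M,T \right)} = -210$ ($D{\left(M,T \right)} = 2 \left(-105\right) = -210$)
$F = -1008$ ($F = \left(-1008\right) 1 = -1008$)
$\sqrt{\left(- \frac{465}{18900} - \frac{11704}{D{\left(113,128 \right)}}\right) + F} = \sqrt{\left(- \frac{465}{18900} - \frac{11704}{-210}\right) - 1008} = \sqrt{\left(\left(-465\right) \frac{1}{18900} - - \frac{836}{15}\right) - 1008} = \sqrt{\left(- \frac{31}{1260} + \frac{836}{15}\right) - 1008} = \sqrt{\frac{70193}{1260} - 1008} = \sqrt{- \frac{1199887}{1260}} = \frac{i \sqrt{41996045}}{210}$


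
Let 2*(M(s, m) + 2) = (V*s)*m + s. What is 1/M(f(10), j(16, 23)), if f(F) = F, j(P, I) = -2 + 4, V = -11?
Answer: -1/107 ≈ -0.0093458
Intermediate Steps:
j(P, I) = 2
M(s, m) = -2 + s/2 - 11*m*s/2 (M(s, m) = -2 + ((-11*s)*m + s)/2 = -2 + (-11*m*s + s)/2 = -2 + (s - 11*m*s)/2 = -2 + (s/2 - 11*m*s/2) = -2 + s/2 - 11*m*s/2)
1/M(f(10), j(16, 23)) = 1/(-2 + (½)*10 - 11/2*2*10) = 1/(-2 + 5 - 110) = 1/(-107) = -1/107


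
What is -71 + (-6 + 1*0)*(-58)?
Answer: 277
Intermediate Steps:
-71 + (-6 + 1*0)*(-58) = -71 + (-6 + 0)*(-58) = -71 - 6*(-58) = -71 + 348 = 277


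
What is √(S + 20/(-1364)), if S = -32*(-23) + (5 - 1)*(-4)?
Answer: √83720615/341 ≈ 26.833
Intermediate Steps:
S = 720 (S = 736 + 4*(-4) = 736 - 16 = 720)
√(S + 20/(-1364)) = √(720 + 20/(-1364)) = √(720 + 20*(-1/1364)) = √(720 - 5/341) = √(245515/341) = √83720615/341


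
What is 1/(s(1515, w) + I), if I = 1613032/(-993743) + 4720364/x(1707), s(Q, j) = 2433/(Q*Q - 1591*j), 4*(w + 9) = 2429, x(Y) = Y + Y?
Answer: 9115404159667737/12588625775639481806 ≈ 0.00072410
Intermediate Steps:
x(Y) = 2*Y
w = 2393/4 (w = -9 + (¼)*2429 = -9 + 2429/4 = 2393/4 ≈ 598.25)
s(Q, j) = 2433/(Q² - 1591*j)
I = 2342660895602/1696319301 (I = 1613032/(-993743) + 4720364/((2*1707)) = 1613032*(-1/993743) + 4720364/3414 = -1613032/993743 + 4720364*(1/3414) = -1613032/993743 + 2360182/1707 = 2342660895602/1696319301 ≈ 1381.0)
1/(s(1515, w) + I) = 1/(2433/(1515² - 1591*2393/4) + 2342660895602/1696319301) = 1/(2433/(2295225 - 3807263/4) + 2342660895602/1696319301) = 1/(2433/(5373637/4) + 2342660895602/1696319301) = 1/(2433*(4/5373637) + 2342660895602/1696319301) = 1/(9732/5373637 + 2342660895602/1696319301) = 1/(12588625775639481806/9115404159667737) = 9115404159667737/12588625775639481806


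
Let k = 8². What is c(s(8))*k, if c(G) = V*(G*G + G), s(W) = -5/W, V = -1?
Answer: 15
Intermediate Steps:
k = 64
c(G) = -G - G² (c(G) = -(G*G + G) = -(G² + G) = -(G + G²) = -G - G²)
c(s(8))*k = -(-5/8)*(1 - 5/8)*64 = -(-5*⅛)*(1 - 5*⅛)*64 = -1*(-5/8)*(1 - 5/8)*64 = -1*(-5/8)*3/8*64 = (15/64)*64 = 15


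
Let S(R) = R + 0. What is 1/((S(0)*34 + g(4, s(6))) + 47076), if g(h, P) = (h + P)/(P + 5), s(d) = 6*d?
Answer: 41/1930156 ≈ 2.1242e-5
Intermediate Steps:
S(R) = R
g(h, P) = (P + h)/(5 + P)
1/((S(0)*34 + g(4, s(6))) + 47076) = 1/((0*34 + (6*6 + 4)/(5 + 6*6)) + 47076) = 1/((0 + (36 + 4)/(5 + 36)) + 47076) = 1/((0 + 40/41) + 47076) = 1/(40/41 + 47076) = 1/(1930156/41) = 41/1930156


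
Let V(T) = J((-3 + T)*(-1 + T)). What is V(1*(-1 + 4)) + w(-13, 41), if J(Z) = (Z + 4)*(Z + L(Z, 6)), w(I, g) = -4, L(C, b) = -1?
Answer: -8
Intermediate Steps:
J(Z) = (-1 + Z)*(4 + Z) (J(Z) = (Z + 4)*(Z - 1) = (4 + Z)*(-1 + Z) = (-1 + Z)*(4 + Z))
V(T) = -4 + (-1 + T)²*(-3 + T)² + 3*(-1 + T)*(-3 + T) (V(T) = -4 + ((-3 + T)*(-1 + T))² + 3*((-3 + T)*(-1 + T)) = -4 + ((-1 + T)*(-3 + T))² + 3*((-1 + T)*(-3 + T)) = -4 + (-1 + T)²*(-3 + T)² + 3*(-1 + T)*(-3 + T))
V(1*(-1 + 4)) + w(-13, 41) = (14 + (1*(-1 + 4))⁴ - 36*(-1 + 4) - 8*(-1 + 4)³ + 25*(1*(-1 + 4))²) - 4 = (14 + (1*3)⁴ - 36*3 - 8*(1*3)³ + 25*(1*3)²) - 4 = (14 + 3⁴ - 36*3 - 8*3³ + 25*3²) - 4 = (14 + 81 - 108 - 8*27 + 25*9) - 4 = (14 + 81 - 108 - 216 + 225) - 4 = -4 - 4 = -8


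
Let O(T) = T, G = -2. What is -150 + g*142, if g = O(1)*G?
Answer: -434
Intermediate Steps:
g = -2 (g = 1*(-2) = -2)
-150 + g*142 = -150 - 2*142 = -150 - 284 = -434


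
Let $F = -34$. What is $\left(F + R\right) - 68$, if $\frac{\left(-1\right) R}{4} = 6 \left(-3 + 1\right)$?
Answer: $-54$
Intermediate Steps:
$R = 48$ ($R = - 4 \cdot 6 \left(-3 + 1\right) = - 4 \cdot 6 \left(-2\right) = \left(-4\right) \left(-12\right) = 48$)
$\left(F + R\right) - 68 = \left(-34 + 48\right) - 68 = 14 - 68 = -54$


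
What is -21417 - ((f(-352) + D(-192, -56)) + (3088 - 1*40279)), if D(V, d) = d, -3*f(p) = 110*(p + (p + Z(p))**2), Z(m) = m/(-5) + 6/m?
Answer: 20492660043/7040 ≈ 2.9109e+6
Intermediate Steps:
Z(m) = 6/m - m/5 (Z(m) = m*(-1/5) + 6/m = -m/5 + 6/m = 6/m - m/5)
f(p) = -110*p/3 - 110*(6/p + 4*p/5)**2/3 (f(p) = -110*(p + (p + (6/p - p/5))**2)/3 = -110*(p + (6/p + 4*p/5)**2)/3 = -(110*p + 110*(6/p + 4*p/5)**2)/3 = -110*p/3 - 110*(6/p + 4*p/5)**2/3)
-21417 - ((f(-352) + D(-192, -56)) + (3088 - 1*40279)) = -21417 - (((22/15)*(-25*(-352)**3 - 4*(15 + 2*(-352)**2)**2)/(-352)**2 - 56) + (3088 - 1*40279)) = -21417 - (((22/15)*(1/123904)*(-25*(-43614208) - 4*(15 + 2*123904)**2) - 56) + (3088 - 40279)) = -21417 - (((22/15)*(1/123904)*(1090355200 - 4*(15 + 247808)**2) - 56) - 37191) = -21417 - (((22/15)*(1/123904)*(1090355200 - 4*247823**2) - 56) - 37191) = -21417 - (((22/15)*(1/123904)*(1090355200 - 4*61416239329) - 56) - 37191) = -21417 - (((22/15)*(1/123904)*(1090355200 - 245664957316) - 56) - 37191) = -21417 - (((22/15)*(1/123904)*(-244574602116) - 56) - 37191) = -21417 - ((-20381216843/7040 - 56) - 37191) = -21417 - (-20381611083/7040 - 37191) = -21417 - 1*(-20643435723/7040) = -21417 + 20643435723/7040 = 20492660043/7040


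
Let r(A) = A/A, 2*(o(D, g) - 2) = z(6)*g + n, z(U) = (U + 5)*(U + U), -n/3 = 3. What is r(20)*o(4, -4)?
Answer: -533/2 ≈ -266.50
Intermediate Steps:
n = -9 (n = -3*3 = -9)
z(U) = 2*U*(5 + U) (z(U) = (5 + U)*(2*U) = 2*U*(5 + U))
o(D, g) = -5/2 + 66*g (o(D, g) = 2 + ((2*6*(5 + 6))*g - 9)/2 = 2 + ((2*6*11)*g - 9)/2 = 2 + (132*g - 9)/2 = 2 + (-9 + 132*g)/2 = 2 + (-9/2 + 66*g) = -5/2 + 66*g)
r(A) = 1
r(20)*o(4, -4) = 1*(-5/2 + 66*(-4)) = 1*(-5/2 - 264) = 1*(-533/2) = -533/2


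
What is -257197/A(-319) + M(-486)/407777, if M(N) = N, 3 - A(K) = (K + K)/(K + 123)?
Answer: 10278144052612/10194425 ≈ 1.0082e+6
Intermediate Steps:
A(K) = 3 - 2*K/(123 + K) (A(K) = 3 - (K + K)/(K + 123) = 3 - 2*K/(123 + K))
-257197/A(-319) + M(-486)/407777 = -257197*(123 - 319)/(369 - 319) - 486/407777 = -257197/(50/(-196)) - 486*1/407777 = -257197/((-1/196*50)) - 486/407777 = -257197/(-25/98) - 486/407777 = -257197*(-98/25) - 486/407777 = 25205306/25 - 486/407777 = 10278144052612/10194425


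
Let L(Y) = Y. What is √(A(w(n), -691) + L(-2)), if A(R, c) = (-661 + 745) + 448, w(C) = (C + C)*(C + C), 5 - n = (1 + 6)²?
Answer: √530 ≈ 23.022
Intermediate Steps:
n = -44 (n = 5 - (1 + 6)² = 5 - 1*7² = 5 - 1*49 = 5 - 49 = -44)
w(C) = 4*C² (w(C) = (2*C)*(2*C) = 4*C²)
A(R, c) = 532 (A(R, c) = 84 + 448 = 532)
√(A(w(n), -691) + L(-2)) = √(532 - 2) = √530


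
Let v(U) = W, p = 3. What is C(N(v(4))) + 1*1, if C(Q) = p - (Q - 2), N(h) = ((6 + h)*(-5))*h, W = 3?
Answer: 141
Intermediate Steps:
v(U) = 3
N(h) = h*(-30 - 5*h) (N(h) = (-30 - 5*h)*h = h*(-30 - 5*h))
C(Q) = 5 - Q (C(Q) = 3 - (Q - 2) = 3 - (-2 + Q) = 3 + (2 - Q) = 5 - Q)
C(N(v(4))) + 1*1 = (5 - (-5)*3*(6 + 3)) + 1*1 = (5 - (-5)*3*9) + 1 = (5 - 1*(-135)) + 1 = (5 + 135) + 1 = 140 + 1 = 141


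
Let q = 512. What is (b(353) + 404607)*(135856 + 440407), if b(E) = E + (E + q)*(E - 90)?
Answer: 364460415665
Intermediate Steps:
b(E) = E + (-90 + E)*(512 + E) (b(E) = E + (E + 512)*(E - 90) = E + (512 + E)*(-90 + E) = E + (-90 + E)*(512 + E))
(b(353) + 404607)*(135856 + 440407) = ((-46080 + 353**2 + 423*353) + 404607)*(135856 + 440407) = ((-46080 + 124609 + 149319) + 404607)*576263 = (227848 + 404607)*576263 = 632455*576263 = 364460415665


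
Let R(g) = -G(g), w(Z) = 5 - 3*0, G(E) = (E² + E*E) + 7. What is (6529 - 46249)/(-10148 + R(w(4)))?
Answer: 7944/2041 ≈ 3.8922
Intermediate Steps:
G(E) = 7 + 2*E² (G(E) = (E² + E²) + 7 = 2*E² + 7 = 7 + 2*E²)
w(Z) = 5 (w(Z) = 5 + 0 = 5)
R(g) = -7 - 2*g² (R(g) = -(7 + 2*g²) = -7 - 2*g²)
(6529 - 46249)/(-10148 + R(w(4))) = (6529 - 46249)/(-10148 + (-7 - 2*5²)) = -39720/(-10148 + (-7 - 2*25)) = -39720/(-10148 + (-7 - 50)) = -39720/(-10148 - 57) = -39720/(-10205) = -39720*(-1/10205) = 7944/2041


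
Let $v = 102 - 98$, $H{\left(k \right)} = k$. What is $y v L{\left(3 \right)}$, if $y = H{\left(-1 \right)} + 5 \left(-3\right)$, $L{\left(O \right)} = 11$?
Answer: $-704$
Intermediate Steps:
$v = 4$
$y = -16$ ($y = -1 + 5 \left(-3\right) = -1 - 15 = -16$)
$y v L{\left(3 \right)} = \left(-16\right) 4 \cdot 11 = \left(-64\right) 11 = -704$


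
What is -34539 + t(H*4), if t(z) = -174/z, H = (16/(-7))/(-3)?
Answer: -1107075/32 ≈ -34596.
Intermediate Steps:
H = 16/21 (H = (16*(-⅐))*(-⅓) = -16/7*(-⅓) = 16/21 ≈ 0.76190)
-34539 + t(H*4) = -34539 - 174/((16/21)*4) = -34539 - 174/64/21 = -34539 - 174*21/64 = -34539 - 1827/32 = -1107075/32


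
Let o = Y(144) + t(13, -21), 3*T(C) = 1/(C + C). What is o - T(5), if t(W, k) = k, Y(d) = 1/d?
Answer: -15139/720 ≈ -21.026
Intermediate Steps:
T(C) = 1/(6*C) (T(C) = 1/(3*(C + C)) = 1/(3*((2*C))) = (1/(2*C))/3 = 1/(6*C))
o = -3023/144 (o = 1/144 - 21 = -3023/144 ≈ -20.993)
o - T(5) = -3023/144 - 1/(6*5) = -3023/144 - 1*1/30 = -3023/144 - 1/30 = -15139/720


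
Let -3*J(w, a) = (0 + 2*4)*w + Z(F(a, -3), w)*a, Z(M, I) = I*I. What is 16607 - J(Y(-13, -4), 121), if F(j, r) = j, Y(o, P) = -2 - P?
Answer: 50321/3 ≈ 16774.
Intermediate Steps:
Z(M, I) = I**2
J(w, a) = -8*w/3 - a*w**2/3 (J(w, a) = -((0 + 2*4)*w + w**2*a)/3 = -((0 + 8)*w + a*w**2)/3 = -(8*w + a*w**2)/3 = -8*w/3 - a*w**2/3)
16607 - J(Y(-13, -4), 121) = 16607 - (-2 - 1*(-4))*(-8 - 1*121*(-2 - 1*(-4)))/3 = 16607 - (-2 + 4)*(-8 - 1*121*(-2 + 4))/3 = 16607 - 2*(-8 - 1*121*2)/3 = 16607 - 2*(-8 - 242)/3 = 16607 - 2*(-250)/3 = 16607 - 1*(-500/3) = 16607 + 500/3 = 50321/3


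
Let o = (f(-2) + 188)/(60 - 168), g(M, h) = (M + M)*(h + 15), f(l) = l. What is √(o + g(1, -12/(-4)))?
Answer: √1234/6 ≈ 5.8547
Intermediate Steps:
g(M, h) = 2*M*(15 + h) (g(M, h) = (2*M)*(15 + h) = 2*M*(15 + h))
o = -31/18 (o = (-2 + 188)/(60 - 168) = 186/(-108) = 186*(-1/108) = -31/18 ≈ -1.7222)
√(o + g(1, -12/(-4))) = √(-31/18 + 2*1*(15 - 12/(-4))) = √(-31/18 + 2*1*(15 - 12*(-¼))) = √(-31/18 + 2*1*(15 + 3)) = √(-31/18 + 2*1*18) = √(-31/18 + 36) = √(617/18) = √1234/6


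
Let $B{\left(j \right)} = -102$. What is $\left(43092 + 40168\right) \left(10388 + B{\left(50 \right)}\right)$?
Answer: $856412360$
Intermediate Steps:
$\left(43092 + 40168\right) \left(10388 + B{\left(50 \right)}\right) = \left(43092 + 40168\right) \left(10388 - 102\right) = 83260 \cdot 10286 = 856412360$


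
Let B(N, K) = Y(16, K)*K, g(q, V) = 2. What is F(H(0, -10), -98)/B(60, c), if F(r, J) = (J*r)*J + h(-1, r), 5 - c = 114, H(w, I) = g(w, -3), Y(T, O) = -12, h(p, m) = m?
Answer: 9605/654 ≈ 14.687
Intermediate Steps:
H(w, I) = 2
c = -109 (c = 5 - 1*114 = 5 - 114 = -109)
B(N, K) = -12*K
F(r, J) = r + r*J² (F(r, J) = (J*r)*J + r = r*J² + r = r + r*J²)
F(H(0, -10), -98)/B(60, c) = (2*(1 + (-98)²))/((-12*(-109))) = (2*(1 + 9604))/1308 = (2*9605)*(1/1308) = 19210*(1/1308) = 9605/654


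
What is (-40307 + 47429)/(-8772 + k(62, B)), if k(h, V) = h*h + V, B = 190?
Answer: -3561/2369 ≈ -1.5032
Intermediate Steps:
k(h, V) = V + h**2 (k(h, V) = h**2 + V = V + h**2)
(-40307 + 47429)/(-8772 + k(62, B)) = (-40307 + 47429)/(-8772 + (190 + 62**2)) = 7122/(-8772 + (190 + 3844)) = 7122/(-8772 + 4034) = 7122/(-4738) = 7122*(-1/4738) = -3561/2369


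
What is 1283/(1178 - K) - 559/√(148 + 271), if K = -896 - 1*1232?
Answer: 1283/3306 - 559*√419/419 ≈ -26.921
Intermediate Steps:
K = -2128 (K = -896 - 1232 = -2128)
1283/(1178 - K) - 559/√(148 + 271) = 1283/(1178 - 1*(-2128)) - 559/√(148 + 271) = 1283/(1178 + 2128) - 559*√419/419 = 1283/3306 - 559*√419/419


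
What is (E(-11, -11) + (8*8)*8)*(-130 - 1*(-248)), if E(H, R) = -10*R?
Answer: 73396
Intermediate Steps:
(E(-11, -11) + (8*8)*8)*(-130 - 1*(-248)) = (-10*(-11) + (8*8)*8)*(-130 - 1*(-248)) = (110 + 64*8)*(-130 + 248) = (110 + 512)*118 = 622*118 = 73396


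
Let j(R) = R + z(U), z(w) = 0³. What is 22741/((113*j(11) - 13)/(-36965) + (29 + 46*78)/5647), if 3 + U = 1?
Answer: 949397430811/25351319 ≈ 37450.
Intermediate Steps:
U = -2 (U = -3 + 1 = -2)
z(w) = 0
j(R) = R (j(R) = R + 0 = R)
22741/((113*j(11) - 13)/(-36965) + (29 + 46*78)/5647) = 22741/((113*11 - 13)/(-36965) + (29 + 46*78)/5647) = 22741/((1243 - 13)*(-1/36965) + (29 + 3588)*(1/5647)) = 22741/(1230*(-1/36965) + 3617*(1/5647)) = 22741/(-246/7393 + 3617/5647) = 22741/(25351319/41748271) = 22741*(41748271/25351319) = 949397430811/25351319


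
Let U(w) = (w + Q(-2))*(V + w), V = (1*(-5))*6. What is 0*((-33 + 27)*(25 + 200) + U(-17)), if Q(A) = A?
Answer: 0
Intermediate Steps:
V = -30 (V = -5*6 = -30)
U(w) = (-30 + w)*(-2 + w) (U(w) = (w - 2)*(-30 + w) = (-2 + w)*(-30 + w) = (-30 + w)*(-2 + w))
0*((-33 + 27)*(25 + 200) + U(-17)) = 0*((-33 + 27)*(25 + 200) + (60 + (-17)² - 32*(-17))) = 0*(-6*225 + (60 + 289 + 544)) = 0*(-1350 + 893) = 0*(-457) = 0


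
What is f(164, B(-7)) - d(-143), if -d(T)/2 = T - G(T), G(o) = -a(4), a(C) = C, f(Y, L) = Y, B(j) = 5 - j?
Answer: -114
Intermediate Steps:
G(o) = -4 (G(o) = -1*4 = -4)
d(T) = -8 - 2*T (d(T) = -2*(T - 1*(-4)) = -2*(T + 4) = -2*(4 + T) = -8 - 2*T)
f(164, B(-7)) - d(-143) = 164 - (-8 - 2*(-143)) = 164 - (-8 + 286) = 164 - 1*278 = 164 - 278 = -114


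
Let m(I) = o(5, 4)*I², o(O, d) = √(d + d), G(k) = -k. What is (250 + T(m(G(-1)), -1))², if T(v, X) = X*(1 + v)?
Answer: 62009 - 996*√2 ≈ 60600.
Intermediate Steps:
o(O, d) = √2*√d (o(O, d) = √(2*d) = √2*√d)
m(I) = 2*√2*I² (m(I) = (√2*√4)*I² = (√2*2)*I² = (2*√2)*I² = 2*√2*I²)
(250 + T(m(G(-1)), -1))² = (250 - (1 + 2*√2*(-1*(-1))²))² = (250 - (1 + 2*√2*1²))² = (250 - (1 + 2*√2*1))² = (250 - (1 + 2*√2))² = (250 + (-1 - 2*√2))² = (249 - 2*√2)²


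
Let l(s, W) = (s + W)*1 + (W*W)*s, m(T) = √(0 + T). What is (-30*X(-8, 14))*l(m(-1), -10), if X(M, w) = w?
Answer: 4200 - 42420*I ≈ 4200.0 - 42420.0*I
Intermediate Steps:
m(T) = √T
l(s, W) = W + s + s*W² (l(s, W) = (W + s)*1 + W²*s = (W + s) + s*W² = W + s + s*W²)
(-30*X(-8, 14))*l(m(-1), -10) = (-30*14)*(-10 + √(-1) + √(-1)*(-10)²) = -420*(-10 + I + I*100) = -420*(-10 + I + 100*I) = -420*(-10 + 101*I) = 4200 - 42420*I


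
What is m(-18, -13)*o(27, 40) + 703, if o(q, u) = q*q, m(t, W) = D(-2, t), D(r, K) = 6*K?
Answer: -78029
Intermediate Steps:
m(t, W) = 6*t
o(q, u) = q²
m(-18, -13)*o(27, 40) + 703 = (6*(-18))*27² + 703 = -108*729 + 703 = -78732 + 703 = -78029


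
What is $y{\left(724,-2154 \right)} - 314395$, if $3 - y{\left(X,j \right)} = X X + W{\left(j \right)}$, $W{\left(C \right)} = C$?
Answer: $-836414$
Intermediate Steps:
$y{\left(X,j \right)} = 3 - j - X^{2}$ ($y{\left(X,j \right)} = 3 - \left(X X + j\right) = 3 - \left(X^{2} + j\right) = 3 - \left(j + X^{2}\right) = 3 - j - X^{2}$)
$y{\left(724,-2154 \right)} - 314395 = \left(3 - -2154 - 724^{2}\right) - 314395 = \left(3 + 2154 - 524176\right) - 314395 = -522019 - 314395 = -836414$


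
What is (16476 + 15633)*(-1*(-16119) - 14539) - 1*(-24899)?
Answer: 50757119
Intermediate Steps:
(16476 + 15633)*(-1*(-16119) - 14539) - 1*(-24899) = 32109*(16119 - 14539) + 24899 = 32109*1580 + 24899 = 50732220 + 24899 = 50757119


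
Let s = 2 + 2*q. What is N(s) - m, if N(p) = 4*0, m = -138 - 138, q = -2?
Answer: 276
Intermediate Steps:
s = -2 (s = 2 + 2*(-2) = 2 - 4 = -2)
m = -276
N(p) = 0
N(s) - m = 0 - 1*(-276) = 0 + 276 = 276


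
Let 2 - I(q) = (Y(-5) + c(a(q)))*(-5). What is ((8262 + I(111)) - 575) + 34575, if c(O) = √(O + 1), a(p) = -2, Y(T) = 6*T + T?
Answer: 42089 + 5*I ≈ 42089.0 + 5.0*I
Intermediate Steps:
Y(T) = 7*T
c(O) = √(1 + O)
I(q) = -173 + 5*I (I(q) = 2 - (7*(-5) + √(1 - 2))*(-5) = 2 - (-35 + √(-1))*(-5) = 2 - (-35 + I)*(-5) = 2 - (175 - 5*I) = 2 + (-175 + 5*I) = -173 + 5*I)
((8262 + I(111)) - 575) + 34575 = ((8262 + (-173 + 5*I)) - 575) + 34575 = ((8089 + 5*I) - 575) + 34575 = (7514 + 5*I) + 34575 = 42089 + 5*I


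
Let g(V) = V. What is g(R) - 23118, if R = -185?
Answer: -23303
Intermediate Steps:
g(R) - 23118 = -185 - 23118 = -23303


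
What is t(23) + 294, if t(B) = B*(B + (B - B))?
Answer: 823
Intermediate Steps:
t(B) = B**2 (t(B) = B*(B + 0) = B*B = B**2)
t(23) + 294 = 23**2 + 294 = 529 + 294 = 823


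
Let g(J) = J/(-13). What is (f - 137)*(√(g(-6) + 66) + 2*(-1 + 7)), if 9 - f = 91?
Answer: -2628 - 2628*√78/13 ≈ -4413.4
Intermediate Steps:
g(J) = -J/13 (g(J) = J*(-1/13) = -J/13)
f = -82 (f = 9 - 1*91 = 9 - 91 = -82)
(f - 137)*(√(g(-6) + 66) + 2*(-1 + 7)) = (-82 - 137)*(√(-1/13*(-6) + 66) + 2*(-1 + 7)) = -219*(√(6/13 + 66) + 2*6) = -219*(√(864/13) + 12) = -219*(12*√78/13 + 12) = -219*(12 + 12*√78/13) = -2628 - 2628*√78/13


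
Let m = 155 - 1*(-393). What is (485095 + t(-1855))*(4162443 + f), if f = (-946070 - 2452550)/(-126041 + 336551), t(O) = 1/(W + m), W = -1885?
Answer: 56829986254115600234/28145187 ≈ 2.0192e+12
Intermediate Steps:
m = 548 (m = 155 + 393 = 548)
t(O) = -1/1337 (t(O) = 1/(-1885 + 548) = 1/(-1337) = -1/1337)
f = -339862/21051 (f = -3398620/210510 = -3398620*1/210510 = -339862/21051 ≈ -16.145)
(485095 + t(-1855))*(4162443 + f) = (485095 - 1/1337)*(4162443 - 339862/21051) = (648572014/1337)*(87623247731/21051) = 56829986254115600234/28145187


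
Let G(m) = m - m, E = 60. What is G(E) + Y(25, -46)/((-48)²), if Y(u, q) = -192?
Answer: -1/12 ≈ -0.083333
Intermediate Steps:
G(m) = 0
G(E) + Y(25, -46)/((-48)²) = 0 - 192/((-48)²) = 0 - 192/2304 = 0 - 192*1/2304 = 0 - 1/12 = -1/12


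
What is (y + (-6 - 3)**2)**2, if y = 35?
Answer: 13456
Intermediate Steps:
(y + (-6 - 3)**2)**2 = (35 + (-6 - 3)**2)**2 = (35 + (-9)**2)**2 = (35 + 81)**2 = 116**2 = 13456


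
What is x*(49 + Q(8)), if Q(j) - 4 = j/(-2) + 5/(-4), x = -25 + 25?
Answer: 0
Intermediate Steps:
x = 0
Q(j) = 11/4 - j/2 (Q(j) = 4 + (j/(-2) + 5/(-4)) = 4 + (j*(-½) + 5*(-¼)) = 4 + (-j/2 - 5/4) = 4 + (-5/4 - j/2) = 11/4 - j/2)
x*(49 + Q(8)) = 0*(49 + (11/4 - ½*8)) = 0*(49 + (11/4 - 4)) = 0*(49 - 5/4) = 0*(191/4) = 0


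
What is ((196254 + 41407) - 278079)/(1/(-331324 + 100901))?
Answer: 9313236814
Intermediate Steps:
((196254 + 41407) - 278079)/(1/(-331324 + 100901)) = (237661 - 278079)/(1/(-230423)) = -40418/(-1/230423) = -40418*(-230423) = 9313236814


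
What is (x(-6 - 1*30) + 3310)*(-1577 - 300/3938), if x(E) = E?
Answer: -10166631062/1969 ≈ -5.1633e+6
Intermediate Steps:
(x(-6 - 1*30) + 3310)*(-1577 - 300/3938) = ((-6 - 1*30) + 3310)*(-1577 - 300/3938) = ((-6 - 30) + 3310)*(-1577 - 300*1/3938) = (-36 + 3310)*(-1577 - 150/1969) = 3274*(-3105263/1969) = -10166631062/1969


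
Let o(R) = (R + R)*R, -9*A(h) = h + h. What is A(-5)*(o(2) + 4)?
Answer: 40/3 ≈ 13.333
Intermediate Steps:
A(h) = -2*h/9 (A(h) = -(h + h)/9 = -2*h/9)
o(R) = 2*R² (o(R) = (2*R)*R = 2*R²)
A(-5)*(o(2) + 4) = (-2/9*(-5))*(2*2² + 4) = 10*(2*4 + 4)/9 = 10*(8 + 4)/9 = (10/9)*12 = 40/3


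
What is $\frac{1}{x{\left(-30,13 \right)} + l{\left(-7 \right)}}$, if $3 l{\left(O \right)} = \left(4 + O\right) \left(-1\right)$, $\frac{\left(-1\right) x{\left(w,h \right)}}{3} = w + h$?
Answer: $\frac{1}{52} \approx 0.019231$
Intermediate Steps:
$x{\left(w,h \right)} = - 3 h - 3 w$ ($x{\left(w,h \right)} = - 3 \left(w + h\right) = - 3 \left(h + w\right) = - 3 h - 3 w$)
$l{\left(O \right)} = - \frac{4}{3} - \frac{O}{3}$ ($l{\left(O \right)} = \frac{\left(4 + O\right) \left(-1\right)}{3} = \frac{-4 - O}{3} = - \frac{4}{3} - \frac{O}{3}$)
$\frac{1}{x{\left(-30,13 \right)} + l{\left(-7 \right)}} = \frac{1}{\left(\left(-3\right) 13 - -90\right) - -1} = \frac{1}{\left(-39 + 90\right) + \left(- \frac{4}{3} + \frac{7}{3}\right)} = \frac{1}{51 + 1} = \frac{1}{52}$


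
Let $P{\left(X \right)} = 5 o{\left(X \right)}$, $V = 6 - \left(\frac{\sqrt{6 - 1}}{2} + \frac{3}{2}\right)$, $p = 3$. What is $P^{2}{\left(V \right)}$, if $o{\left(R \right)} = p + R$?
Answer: $\frac{2875}{2} - \frac{375 \sqrt{5}}{2} \approx 1018.2$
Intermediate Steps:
$o{\left(R \right)} = 3 + R$
$V = \frac{9}{2} - \frac{\sqrt{5}}{2}$ ($V = 6 - \left(\sqrt{5} \cdot \frac{1}{2} + 3 \cdot \frac{1}{2}\right) = 6 - \left(\frac{\sqrt{5}}{2} + \frac{3}{2}\right) = 6 - \left(\frac{3}{2} + \frac{\sqrt{5}}{2}\right) = \frac{9}{2} - \frac{\sqrt{5}}{2} \approx 3.382$)
$P{\left(X \right)} = 15 + 5 X$ ($P{\left(X \right)} = 5 \left(3 + X\right) = 15 + 5 X$)
$P^{2}{\left(V \right)} = \left(15 + 5 \left(\frac{9}{2} - \frac{\sqrt{5}}{2}\right)\right)^{2} = \left(15 + \left(\frac{45}{2} - \frac{5 \sqrt{5}}{2}\right)\right)^{2} = \left(\frac{75}{2} - \frac{5 \sqrt{5}}{2}\right)^{2}$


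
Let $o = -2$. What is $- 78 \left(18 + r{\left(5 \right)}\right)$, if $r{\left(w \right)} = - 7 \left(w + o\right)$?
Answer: $234$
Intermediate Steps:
$r{\left(w \right)} = 14 - 7 w$ ($r{\left(w \right)} = - 7 \left(w - 2\right) = - 7 \left(-2 + w\right) = 14 - 7 w$)
$- 78 \left(18 + r{\left(5 \right)}\right) = - 78 \left(18 + \left(14 - 35\right)\right) = - 78 \left(18 - 21\right) = \left(-78\right) \left(-3\right) = 234$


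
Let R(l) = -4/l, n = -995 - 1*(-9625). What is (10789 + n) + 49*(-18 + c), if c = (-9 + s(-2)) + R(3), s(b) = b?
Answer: 53798/3 ≈ 17933.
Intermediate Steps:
n = 8630 (n = -995 + 9625 = 8630)
c = -37/3 (c = (-9 - 2) - 4/3 = -11 - 4*⅓ = -11 - 4/3 = -37/3 ≈ -12.333)
(10789 + n) + 49*(-18 + c) = (10789 + 8630) + 49*(-18 - 37/3) = 19419 + 49*(-91/3) = 19419 - 4459/3 = 53798/3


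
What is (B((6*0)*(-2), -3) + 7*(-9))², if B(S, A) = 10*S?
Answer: 3969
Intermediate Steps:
(B((6*0)*(-2), -3) + 7*(-9))² = (10*((6*0)*(-2)) + 7*(-9))² = (10*(0*(-2)) - 63)² = (10*0 - 63)² = (0 - 63)² = (-63)² = 3969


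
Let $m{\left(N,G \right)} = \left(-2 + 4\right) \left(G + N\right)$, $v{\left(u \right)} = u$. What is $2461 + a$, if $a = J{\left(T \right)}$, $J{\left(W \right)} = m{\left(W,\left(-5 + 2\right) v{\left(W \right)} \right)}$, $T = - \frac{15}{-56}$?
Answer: $\frac{34439}{14} \approx 2459.9$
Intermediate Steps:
$T = \frac{15}{56}$ ($T = \left(-15\right) \left(- \frac{1}{56}\right) = \frac{15}{56} \approx 0.26786$)
$m{\left(N,G \right)} = 2 G + 2 N$ ($m{\left(N,G \right)} = 2 \left(G + N\right) = 2 G + 2 N$)
$J{\left(W \right)} = - 4 W$ ($J{\left(W \right)} = 2 \left(-5 + 2\right) W + 2 W = 2 \left(- 3 W\right) + 2 W = - 6 W + 2 W = - 4 W$)
$a = - \frac{15}{14}$ ($a = \left(-4\right) \frac{15}{56} = - \frac{15}{14} \approx -1.0714$)
$2461 + a = 2461 - \frac{15}{14} = \frac{34439}{14}$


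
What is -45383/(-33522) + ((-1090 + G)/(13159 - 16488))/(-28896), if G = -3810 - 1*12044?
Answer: 22734582737/16795008069 ≈ 1.3537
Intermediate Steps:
G = -15854 (G = -3810 - 12044 = -15854)
-45383/(-33522) + ((-1090 + G)/(13159 - 16488))/(-28896) = -45383/(-33522) + ((-1090 - 15854)/(13159 - 16488))/(-28896) = -45383*(-1/33522) - 16944/(-3329)*(-1/28896) = 45383/33522 - 16944*(-1/3329)*(-1/28896) = 45383/33522 + (16944/3329)*(-1/28896) = 45383/33522 - 353/2004058 = 22734582737/16795008069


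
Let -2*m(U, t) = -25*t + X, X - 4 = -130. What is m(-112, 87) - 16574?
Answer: -30847/2 ≈ -15424.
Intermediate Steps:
X = -126 (X = 4 - 130 = -126)
m(U, t) = 63 + 25*t/2 (m(U, t) = -(-25*t - 126)/2 = -(-126 - 25*t)/2 = 63 + 25*t/2)
m(-112, 87) - 16574 = (63 + (25/2)*87) - 16574 = (63 + 2175/2) - 16574 = 2301/2 - 16574 = -30847/2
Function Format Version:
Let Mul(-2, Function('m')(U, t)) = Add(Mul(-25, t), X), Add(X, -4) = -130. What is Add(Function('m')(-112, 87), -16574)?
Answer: Rational(-30847, 2) ≈ -15424.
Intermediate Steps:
X = -126 (X = Add(4, -130) = -126)
Function('m')(U, t) = Add(63, Mul(Rational(25, 2), t)) (Function('m')(U, t) = Mul(Rational(-1, 2), Add(Mul(-25, t), -126)) = Mul(Rational(-1, 2), Add(-126, Mul(-25, t))) = Add(63, Mul(Rational(25, 2), t)))
Add(Function('m')(-112, 87), -16574) = Add(Add(63, Mul(Rational(25, 2), 87)), -16574) = Add(Add(63, Rational(2175, 2)), -16574) = Add(Rational(2301, 2), -16574) = Rational(-30847, 2)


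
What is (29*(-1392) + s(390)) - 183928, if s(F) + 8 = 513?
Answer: -223791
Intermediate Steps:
s(F) = 505 (s(F) = -8 + 513 = 505)
(29*(-1392) + s(390)) - 183928 = (29*(-1392) + 505) - 183928 = (-40368 + 505) - 183928 = -39863 - 183928 = -223791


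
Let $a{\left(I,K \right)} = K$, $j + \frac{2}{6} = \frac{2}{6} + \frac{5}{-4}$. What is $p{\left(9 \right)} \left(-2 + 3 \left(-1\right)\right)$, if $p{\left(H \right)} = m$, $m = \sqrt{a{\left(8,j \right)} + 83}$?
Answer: $- \frac{5 \sqrt{327}}{2} \approx -45.208$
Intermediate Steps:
$j = - \frac{5}{4}$ ($j = - \frac{1}{3} + \left(\frac{2}{6} + \frac{5}{-4}\right) = - \frac{1}{3} + \left(2 \cdot \frac{1}{6} + 5 \left(- \frac{1}{4}\right)\right) = - \frac{1}{3} + \left(\frac{1}{3} - \frac{5}{4}\right) = - \frac{1}{3} - \frac{11}{12} = - \frac{5}{4} \approx -1.25$)
$m = \frac{\sqrt{327}}{2}$ ($m = \sqrt{- \frac{5}{4} + 83} = \sqrt{\frac{327}{4}} = \frac{\sqrt{327}}{2} \approx 9.0416$)
$p{\left(H \right)} = \frac{\sqrt{327}}{2}$
$p{\left(9 \right)} \left(-2 + 3 \left(-1\right)\right) = \frac{\sqrt{327}}{2} \left(-2 + 3 \left(-1\right)\right) = \frac{\sqrt{327}}{2} \left(-2 - 3\right) = \frac{\sqrt{327}}{2} \left(-5\right) = - \frac{5 \sqrt{327}}{2}$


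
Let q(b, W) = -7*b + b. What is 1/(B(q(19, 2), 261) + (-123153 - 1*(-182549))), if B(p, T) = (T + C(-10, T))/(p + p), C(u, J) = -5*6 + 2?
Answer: 228/13542055 ≈ 1.6836e-5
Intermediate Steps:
C(u, J) = -28 (C(u, J) = -30 + 2 = -28)
q(b, W) = -6*b
B(p, T) = (-28 + T)/(2*p) (B(p, T) = (T - 28)/(p + p) = (-28 + T)/((2*p)) = (-28 + T)*(1/(2*p)) = (-28 + T)/(2*p))
1/(B(q(19, 2), 261) + (-123153 - 1*(-182549))) = 1/((-28 + 261)/(2*((-6*19))) + (-123153 - 1*(-182549))) = 1/((½)*233/(-114) + (-123153 + 182549)) = 1/((½)*(-1/114)*233 + 59396) = 1/(-233/228 + 59396) = 1/(13542055/228) = 228/13542055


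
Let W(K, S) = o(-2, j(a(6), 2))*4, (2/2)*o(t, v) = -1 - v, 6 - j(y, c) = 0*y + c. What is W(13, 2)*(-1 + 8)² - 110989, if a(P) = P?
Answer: -111969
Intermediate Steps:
j(y, c) = 6 - c (j(y, c) = 6 - (0*y + c) = 6 - (0 + c) = 6 - c)
o(t, v) = -1 - v
W(K, S) = -20 (W(K, S) = (-1 - (6 - 1*2))*4 = (-1 - (6 - 2))*4 = (-1 - 1*4)*4 = (-1 - 4)*4 = -5*4 = -20)
W(13, 2)*(-1 + 8)² - 110989 = -20*(-1 + 8)² - 110989 = -20*7² - 110989 = -20*49 - 110989 = -980 - 110989 = -111969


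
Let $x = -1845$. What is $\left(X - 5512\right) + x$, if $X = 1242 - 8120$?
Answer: $-14235$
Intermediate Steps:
$X = -6878$ ($X = 1242 - 8120 = -6878$)
$\left(X - 5512\right) + x = \left(-6878 - 5512\right) - 1845 = -12390 - 1845 = -14235$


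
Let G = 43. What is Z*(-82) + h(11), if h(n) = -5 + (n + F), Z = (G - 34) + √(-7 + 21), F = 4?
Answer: -728 - 82*√14 ≈ -1034.8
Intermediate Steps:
Z = 9 + √14 (Z = (43 - 34) + √(-7 + 21) = 9 + √14 ≈ 12.742)
h(n) = -1 + n (h(n) = -5 + (n + 4) = -5 + (4 + n) = -1 + n)
Z*(-82) + h(11) = (9 + √14)*(-82) + (-1 + 11) = (-738 - 82*√14) + 10 = -728 - 82*√14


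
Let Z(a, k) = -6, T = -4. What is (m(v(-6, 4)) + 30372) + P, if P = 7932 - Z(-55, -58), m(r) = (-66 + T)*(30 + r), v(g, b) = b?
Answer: 35930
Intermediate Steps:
m(r) = -2100 - 70*r (m(r) = (-66 - 4)*(30 + r) = -70*(30 + r) = -2100 - 70*r)
P = 7938 (P = 7932 - 1*(-6) = 7932 + 6 = 7938)
(m(v(-6, 4)) + 30372) + P = ((-2100 - 70*4) + 30372) + 7938 = ((-2100 - 280) + 30372) + 7938 = (-2380 + 30372) + 7938 = 27992 + 7938 = 35930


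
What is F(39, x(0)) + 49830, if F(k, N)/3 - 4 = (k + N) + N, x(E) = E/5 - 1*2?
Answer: 49947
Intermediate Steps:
x(E) = -2 + E/5 (x(E) = E*(⅕) - 2 = E/5 - 2 = -2 + E/5)
F(k, N) = 12 + 3*k + 6*N (F(k, N) = 12 + 3*((k + N) + N) = 12 + 3*((N + k) + N) = 12 + 3*(k + 2*N) = 12 + (3*k + 6*N) = 12 + 3*k + 6*N)
F(39, x(0)) + 49830 = (12 + 3*39 + 6*(-2 + (⅕)*0)) + 49830 = (12 + 117 + 6*(-2 + 0)) + 49830 = (12 + 117 + 6*(-2)) + 49830 = (12 + 117 - 12) + 49830 = 117 + 49830 = 49947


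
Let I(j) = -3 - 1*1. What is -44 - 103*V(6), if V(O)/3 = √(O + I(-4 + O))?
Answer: -44 - 309*√2 ≈ -480.99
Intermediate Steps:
I(j) = -4 (I(j) = -3 - 1 = -4)
V(O) = 3*√(-4 + O) (V(O) = 3*√(O - 4) = 3*√(-4 + O))
-44 - 103*V(6) = -44 - 309*√(-4 + 6) = -44 - 309*√2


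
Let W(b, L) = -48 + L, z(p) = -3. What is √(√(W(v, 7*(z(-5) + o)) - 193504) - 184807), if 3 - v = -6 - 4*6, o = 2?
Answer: √(-184807 + I*√193559) ≈ 0.5117 + 429.89*I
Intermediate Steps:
v = 33 (v = 3 - (-6 - 4*6) = 3 - (-6 - 24) = 3 - 1*(-30) = 3 + 30 = 33)
√(√(W(v, 7*(z(-5) + o)) - 193504) - 184807) = √(√((-48 + 7*(-3 + 2)) - 193504) - 184807) = √(√((-48 + 7*(-1)) - 193504) - 184807) = √(√((-48 - 7) - 193504) - 184807) = √(√(-55 - 193504) - 184807) = √(√(-193559) - 184807) = √(I*√193559 - 184807) = √(-184807 + I*√193559)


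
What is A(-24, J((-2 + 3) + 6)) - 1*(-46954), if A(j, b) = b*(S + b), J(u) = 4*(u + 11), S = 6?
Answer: 52570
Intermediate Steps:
J(u) = 44 + 4*u (J(u) = 4*(11 + u) = 44 + 4*u)
A(j, b) = b*(6 + b)
A(-24, J((-2 + 3) + 6)) - 1*(-46954) = (44 + 4*((-2 + 3) + 6))*(6 + (44 + 4*((-2 + 3) + 6))) - 1*(-46954) = (44 + 4*(1 + 6))*(6 + (44 + 4*(1 + 6))) + 46954 = (44 + 4*7)*(6 + (44 + 4*7)) + 46954 = (44 + 28)*(6 + (44 + 28)) + 46954 = 72*(6 + 72) + 46954 = 72*78 + 46954 = 5616 + 46954 = 52570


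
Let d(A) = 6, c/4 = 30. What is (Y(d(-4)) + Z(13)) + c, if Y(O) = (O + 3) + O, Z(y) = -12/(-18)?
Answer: 407/3 ≈ 135.67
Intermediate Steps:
c = 120 (c = 4*30 = 120)
Z(y) = ⅔ (Z(y) = -12*(-1/18) = ⅔)
Y(O) = 3 + 2*O (Y(O) = (3 + O) + O = 3 + 2*O)
(Y(d(-4)) + Z(13)) + c = ((3 + 2*6) + ⅔) + 120 = ((3 + 12) + ⅔) + 120 = (15 + ⅔) + 120 = 47/3 + 120 = 407/3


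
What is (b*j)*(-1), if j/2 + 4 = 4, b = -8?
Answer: 0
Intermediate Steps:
j = 0 (j = -8 + 2*4 = -8 + 8 = 0)
(b*j)*(-1) = -8*0*(-1) = 0*(-1) = 0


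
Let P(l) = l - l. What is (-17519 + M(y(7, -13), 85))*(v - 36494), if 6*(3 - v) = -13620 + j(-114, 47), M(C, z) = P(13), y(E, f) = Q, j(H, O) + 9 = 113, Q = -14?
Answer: 1799464085/3 ≈ 5.9982e+8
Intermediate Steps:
j(H, O) = 104 (j(H, O) = -9 + 113 = 104)
y(E, f) = -14
P(l) = 0
M(C, z) = 0
v = 6767/3 (v = 3 - (-13620 + 104)/6 = 3 - ⅙*(-13516) = 3 + 6758/3 = 6767/3 ≈ 2255.7)
(-17519 + M(y(7, -13), 85))*(v - 36494) = (-17519 + 0)*(6767/3 - 36494) = -17519*(-102715/3) = 1799464085/3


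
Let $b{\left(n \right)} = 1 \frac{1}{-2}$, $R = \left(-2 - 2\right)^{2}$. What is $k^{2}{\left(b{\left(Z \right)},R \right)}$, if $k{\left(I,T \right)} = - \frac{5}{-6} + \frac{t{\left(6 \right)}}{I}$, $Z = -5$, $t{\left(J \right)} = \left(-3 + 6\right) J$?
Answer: $\frac{44521}{36} \approx 1236.7$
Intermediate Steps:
$t{\left(J \right)} = 3 J$
$R = 16$ ($R = \left(-4\right)^{2} = 16$)
$b{\left(n \right)} = - \frac{1}{2}$ ($b{\left(n \right)} = 1 \left(- \frac{1}{2}\right) = - \frac{1}{2}$)
$k{\left(I,T \right)} = \frac{5}{6} + \frac{18}{I}$ ($k{\left(I,T \right)} = - \frac{5}{-6} + \frac{3 \cdot 6}{I} = \left(-5\right) \left(- \frac{1}{6}\right) + \frac{18}{I} = \frac{5}{6} + \frac{18}{I}$)
$k^{2}{\left(b{\left(Z \right)},R \right)} = \left(\frac{5}{6} + \frac{18}{- \frac{1}{2}}\right)^{2} = \left(\frac{5}{6} + 18 \left(-2\right)\right)^{2} = \left(\frac{5}{6} - 36\right)^{2} = \left(- \frac{211}{6}\right)^{2} = \frac{44521}{36}$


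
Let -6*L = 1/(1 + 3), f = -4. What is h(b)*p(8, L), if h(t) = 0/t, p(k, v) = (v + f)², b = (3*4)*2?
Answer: 0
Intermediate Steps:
b = 24 (b = 12*2 = 24)
L = -1/24 (L = -1/(6*(1 + 3)) = -⅙/4 = -⅙*¼ = -1/24 ≈ -0.041667)
p(k, v) = (-4 + v)² (p(k, v) = (v - 4)² = (-4 + v)²)
h(t) = 0
h(b)*p(8, L) = 0*(-4 - 1/24)² = 0*(-97/24)² = 0*(9409/576) = 0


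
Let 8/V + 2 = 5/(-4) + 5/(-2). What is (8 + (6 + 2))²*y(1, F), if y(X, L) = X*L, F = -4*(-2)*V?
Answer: -65536/23 ≈ -2849.4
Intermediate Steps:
V = -32/23 (V = 8/(-2 + (5/(-4) + 5/(-2))) = 8/(-2 + (5*(-¼) + 5*(-½))) = 8/(-2 + (-5/4 - 5/2)) = 8/(-2 - 15/4) = 8/(-23/4) = 8*(-4/23) = -32/23 ≈ -1.3913)
F = -256/23 (F = -4*(-2)*(-32)/23 = -(-8)*(-32)/23 = -1*256/23 = -256/23 ≈ -11.130)
y(X, L) = L*X
(8 + (6 + 2))²*y(1, F) = (8 + (6 + 2))²*(-256/23*1) = (8 + 8)²*(-256/23) = 16²*(-256/23) = 256*(-256/23) = -65536/23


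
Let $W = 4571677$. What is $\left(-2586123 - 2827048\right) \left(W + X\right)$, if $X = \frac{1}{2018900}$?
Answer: $- \frac{49962262106401209471}{2018900} \approx -2.4747 \cdot 10^{13}$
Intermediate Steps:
$X = \frac{1}{2018900} \approx 4.9532 \cdot 10^{-7}$
$\left(-2586123 - 2827048\right) \left(W + X\right) = \left(-2586123 - 2827048\right) \left(4571677 + \frac{1}{2018900}\right) = \left(-5413171\right) \frac{9229758695301}{2018900} = - \frac{49962262106401209471}{2018900}$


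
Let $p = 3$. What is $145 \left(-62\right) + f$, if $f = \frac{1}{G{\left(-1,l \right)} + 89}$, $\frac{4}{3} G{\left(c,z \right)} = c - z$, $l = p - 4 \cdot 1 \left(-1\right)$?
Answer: $- \frac{746169}{83} \approx -8990.0$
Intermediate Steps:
$l = 7$ ($l = 3 - 4 \cdot 1 \left(-1\right) = 3 - -4 = 3 + 4 = 7$)
$G{\left(c,z \right)} = - \frac{3 z}{4} + \frac{3 c}{4}$ ($G{\left(c,z \right)} = \frac{3 \left(c - z\right)}{4} = - \frac{3 z}{4} + \frac{3 c}{4}$)
$f = \frac{1}{83}$ ($f = \frac{1}{\left(\left(- \frac{3}{4}\right) 7 + \frac{3}{4} \left(-1\right)\right) + 89} = \frac{1}{\left(- \frac{21}{4} - \frac{3}{4}\right) + 89} = \frac{1}{-6 + 89} = \frac{1}{83} \approx 0.012048$)
$145 \left(-62\right) + f = 145 \left(-62\right) + \frac{1}{83} = -8990 + \frac{1}{83} = - \frac{746169}{83}$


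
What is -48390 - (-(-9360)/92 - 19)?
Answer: -1114873/23 ≈ -48473.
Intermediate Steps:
-48390 - (-(-9360)/92 - 19) = -48390 - (-104*(-45/46) - 19) = -48390 - (2340/23 - 19) = -48390 - 1*1903/23 = -48390 - 1903/23 = -1114873/23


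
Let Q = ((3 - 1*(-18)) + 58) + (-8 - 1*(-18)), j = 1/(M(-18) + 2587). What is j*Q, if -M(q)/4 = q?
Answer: 89/2659 ≈ 0.033471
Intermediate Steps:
M(q) = -4*q
j = 1/2659 (j = 1/(-4*(-18) + 2587) = 1/(72 + 2587) = 1/2659 ≈ 0.00037608)
Q = 89 (Q = ((3 + 18) + 58) + (-8 + 18) = (21 + 58) + 10 = 79 + 10 = 89)
j*Q = (1/2659)*89 = 89/2659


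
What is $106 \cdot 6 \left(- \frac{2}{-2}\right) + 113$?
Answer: $749$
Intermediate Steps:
$106 \cdot 6 \left(- \frac{2}{-2}\right) + 113 = 106 \cdot 6 \left(\left(-2\right) \left(- \frac{1}{2}\right)\right) + 113 = 106 \cdot 6 \cdot 1 + 113 = 106 \cdot 6 + 113 = 636 + 113 = 749$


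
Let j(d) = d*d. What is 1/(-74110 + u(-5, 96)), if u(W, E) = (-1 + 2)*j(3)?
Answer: -1/74101 ≈ -1.3495e-5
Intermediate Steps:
j(d) = d²
u(W, E) = 9 (u(W, E) = (-1 + 2)*3² = 1*9 = 9)
1/(-74110 + u(-5, 96)) = 1/(-74110 + 9) = 1/(-74101) = -1/74101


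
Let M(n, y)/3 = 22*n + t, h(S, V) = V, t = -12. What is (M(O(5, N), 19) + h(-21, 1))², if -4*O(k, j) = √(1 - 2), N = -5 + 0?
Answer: 3811/4 + 1155*I ≈ 952.75 + 1155.0*I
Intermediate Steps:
N = -5
O(k, j) = -I/4 (O(k, j) = -√(1 - 2)/4 = -I/4)
M(n, y) = -36 + 66*n (M(n, y) = 3*(22*n - 12) = 3*(-12 + 22*n) = -36 + 66*n)
(M(O(5, N), 19) + h(-21, 1))² = ((-36 + 66*(-I/4)) + 1)² = ((-36 - 33*I/2) + 1)² = (-35 - 33*I/2)²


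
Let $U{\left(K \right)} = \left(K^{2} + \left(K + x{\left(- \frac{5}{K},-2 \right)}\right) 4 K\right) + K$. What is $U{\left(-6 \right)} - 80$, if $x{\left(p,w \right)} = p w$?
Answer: $134$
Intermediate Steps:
$U{\left(K \right)} = K + K^{2} + K \left(4 K + \frac{40}{K}\right)$ ($U{\left(K \right)} = \left(K^{2} + \left(K + - \frac{5}{K} \left(-2\right)\right) 4 K\right) + K = \left(K^{2} + \left(K + \frac{10}{K}\right) 4 K\right) + K = \left(K^{2} + \left(4 K + \frac{40}{K}\right) K\right) + K = \left(K^{2} + K \left(4 K + \frac{40}{K}\right)\right) + K = K + K^{2} + K \left(4 K + \frac{40}{K}\right)$)
$U{\left(-6 \right)} - 80 = \left(40 - 6 \left(1 + 5 \left(-6\right)\right)\right) - 80 = \left(40 - 6 \left(1 - 30\right)\right) - 80 = \left(40 - -174\right) - 80 = \left(40 + 174\right) - 80 = 214 - 80 = 134$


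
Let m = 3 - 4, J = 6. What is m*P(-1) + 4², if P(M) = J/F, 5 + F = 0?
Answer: 86/5 ≈ 17.200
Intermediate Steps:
F = -5 (F = -5 + 0 = -5)
m = -1
P(M) = -6/5 (P(M) = 6/(-5) = 6*(-⅕) = -6/5)
m*P(-1) + 4² = -1*(-6/5) + 4² = 6/5 + 16 = 86/5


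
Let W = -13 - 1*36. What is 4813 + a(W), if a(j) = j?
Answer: 4764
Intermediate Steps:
W = -49 (W = -13 - 36 = -49)
4813 + a(W) = 4813 - 49 = 4764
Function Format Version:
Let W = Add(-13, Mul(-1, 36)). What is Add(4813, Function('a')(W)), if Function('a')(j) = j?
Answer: 4764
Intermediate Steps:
W = -49 (W = Add(-13, -36) = -49)
Add(4813, Function('a')(W)) = Add(4813, -49) = 4764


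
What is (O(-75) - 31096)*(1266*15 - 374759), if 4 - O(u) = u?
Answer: 11034887073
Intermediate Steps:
O(u) = 4 - u
(O(-75) - 31096)*(1266*15 - 374759) = ((4 - 1*(-75)) - 31096)*(1266*15 - 374759) = ((4 + 75) - 31096)*(18990 - 374759) = (79 - 31096)*(-355769) = -31017*(-355769) = 11034887073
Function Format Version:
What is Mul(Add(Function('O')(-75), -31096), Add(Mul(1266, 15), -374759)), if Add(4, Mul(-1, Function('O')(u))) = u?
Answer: 11034887073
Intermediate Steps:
Function('O')(u) = Add(4, Mul(-1, u))
Mul(Add(Function('O')(-75), -31096), Add(Mul(1266, 15), -374759)) = Mul(Add(Add(4, Mul(-1, -75)), -31096), Add(Mul(1266, 15), -374759)) = Mul(Add(Add(4, 75), -31096), Add(18990, -374759)) = Mul(Add(79, -31096), -355769) = Mul(-31017, -355769) = 11034887073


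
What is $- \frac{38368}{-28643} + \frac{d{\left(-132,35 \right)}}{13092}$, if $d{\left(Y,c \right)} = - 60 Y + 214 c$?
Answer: $\frac{471851243}{187497078} \approx 2.5166$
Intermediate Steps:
$- \frac{38368}{-28643} + \frac{d{\left(-132,35 \right)}}{13092} = - \frac{38368}{-28643} + \frac{\left(-60\right) \left(-132\right) + 214 \cdot 35}{13092} = \left(-38368\right) \left(- \frac{1}{28643}\right) + \left(7920 + 7490\right) \frac{1}{13092} = \frac{38368}{28643} + 15410 \cdot \frac{1}{13092} = \frac{38368}{28643} + \frac{7705}{6546} = \frac{471851243}{187497078}$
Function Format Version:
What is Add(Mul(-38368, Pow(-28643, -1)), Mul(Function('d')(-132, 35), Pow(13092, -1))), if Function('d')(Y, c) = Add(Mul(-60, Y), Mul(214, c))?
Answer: Rational(471851243, 187497078) ≈ 2.5166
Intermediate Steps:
Add(Mul(-38368, Pow(-28643, -1)), Mul(Function('d')(-132, 35), Pow(13092, -1))) = Add(Mul(-38368, Pow(-28643, -1)), Mul(Add(Mul(-60, -132), Mul(214, 35)), Pow(13092, -1))) = Add(Mul(-38368, Rational(-1, 28643)), Mul(Add(7920, 7490), Rational(1, 13092))) = Add(Rational(38368, 28643), Mul(15410, Rational(1, 13092))) = Add(Rational(38368, 28643), Rational(7705, 6546)) = Rational(471851243, 187497078)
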